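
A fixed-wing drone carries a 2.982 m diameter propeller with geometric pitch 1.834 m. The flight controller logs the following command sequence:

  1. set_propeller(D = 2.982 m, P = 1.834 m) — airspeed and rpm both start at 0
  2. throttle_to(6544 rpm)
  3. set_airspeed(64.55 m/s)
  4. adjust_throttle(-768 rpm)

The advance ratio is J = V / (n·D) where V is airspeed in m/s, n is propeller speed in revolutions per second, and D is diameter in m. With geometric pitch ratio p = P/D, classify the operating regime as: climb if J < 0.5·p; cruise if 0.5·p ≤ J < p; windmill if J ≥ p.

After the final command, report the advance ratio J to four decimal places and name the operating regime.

J = 0.2249, regime = climb

set_propeller: D = 2.982 m, P = 1.834 m (p = P/D = 0.615023); state ← (V=0, rpm=0)
throttle_to(6544): rpm ← 6544
set_airspeed(64.55): V ← 64.55 m/s
adjust_throttle(-768): rpm ← 6544 -768 = 5776
final state: V = 64.55 m/s, rpm = 5776 → n = rpm/60 = 96.266667 rev/s
J = V / (n·D) = 64.55 / (96.266667 × 2.982) = 0.224860
regime bands: climb J<0.3075 | cruise [0.3075, 0.6150) | windmill J≥0.6150
J = 0.2249 → climb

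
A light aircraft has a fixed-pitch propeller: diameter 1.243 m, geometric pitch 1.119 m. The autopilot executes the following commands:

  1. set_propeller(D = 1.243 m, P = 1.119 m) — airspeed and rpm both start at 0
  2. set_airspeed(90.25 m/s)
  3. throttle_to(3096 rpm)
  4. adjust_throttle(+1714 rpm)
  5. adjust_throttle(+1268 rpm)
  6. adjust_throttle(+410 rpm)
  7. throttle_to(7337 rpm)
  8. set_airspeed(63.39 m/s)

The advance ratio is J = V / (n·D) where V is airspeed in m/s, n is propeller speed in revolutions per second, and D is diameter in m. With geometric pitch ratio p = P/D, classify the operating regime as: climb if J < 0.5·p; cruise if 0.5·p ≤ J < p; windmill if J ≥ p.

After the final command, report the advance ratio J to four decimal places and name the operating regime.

J = 0.4170, regime = climb

set_propeller: D = 1.243 m, P = 1.119 m (p = P/D = 0.900241); state ← (V=0, rpm=0)
set_airspeed(90.25): V ← 90.25 m/s
throttle_to(3096): rpm ← 3096
adjust_throttle(+1714): rpm ← 3096 +1714 = 4810
adjust_throttle(+1268): rpm ← 4810 +1268 = 6078
adjust_throttle(+410): rpm ← 6078 +410 = 6488
throttle_to(7337): rpm ← 7337
set_airspeed(63.39): V ← 63.39 m/s
final state: V = 63.39 m/s, rpm = 7337 → n = rpm/60 = 122.283333 rev/s
J = V / (n·D) = 63.39 / (122.283333 × 1.243) = 0.417044
regime bands: climb J<0.4501 | cruise [0.4501, 0.9002) | windmill J≥0.9002
J = 0.4170 → climb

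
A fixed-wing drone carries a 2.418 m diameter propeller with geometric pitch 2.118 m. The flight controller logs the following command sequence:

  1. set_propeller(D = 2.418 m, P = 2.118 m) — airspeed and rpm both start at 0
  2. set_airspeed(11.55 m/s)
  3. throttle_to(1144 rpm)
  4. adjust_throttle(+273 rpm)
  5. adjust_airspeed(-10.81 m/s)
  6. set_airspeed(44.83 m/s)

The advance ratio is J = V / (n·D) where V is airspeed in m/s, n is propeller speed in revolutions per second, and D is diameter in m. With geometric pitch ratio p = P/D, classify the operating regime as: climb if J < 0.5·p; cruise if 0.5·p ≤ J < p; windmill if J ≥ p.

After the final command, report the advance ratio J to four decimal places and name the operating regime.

J = 0.7850, regime = cruise

set_propeller: D = 2.418 m, P = 2.118 m (p = P/D = 0.875931); state ← (V=0, rpm=0)
set_airspeed(11.55): V ← 11.55 m/s
throttle_to(1144): rpm ← 1144
adjust_throttle(+273): rpm ← 1144 +273 = 1417
adjust_airspeed(-10.81): V ← 11.55 -10.81 = 0.74 m/s
set_airspeed(44.83): V ← 44.83 m/s
final state: V = 44.83 m/s, rpm = 1417 → n = rpm/60 = 23.616667 rev/s
J = V / (n·D) = 44.83 / (23.616667 × 2.418) = 0.785044
regime bands: climb J<0.4380 | cruise [0.4380, 0.8759) | windmill J≥0.8759
J = 0.7850 → cruise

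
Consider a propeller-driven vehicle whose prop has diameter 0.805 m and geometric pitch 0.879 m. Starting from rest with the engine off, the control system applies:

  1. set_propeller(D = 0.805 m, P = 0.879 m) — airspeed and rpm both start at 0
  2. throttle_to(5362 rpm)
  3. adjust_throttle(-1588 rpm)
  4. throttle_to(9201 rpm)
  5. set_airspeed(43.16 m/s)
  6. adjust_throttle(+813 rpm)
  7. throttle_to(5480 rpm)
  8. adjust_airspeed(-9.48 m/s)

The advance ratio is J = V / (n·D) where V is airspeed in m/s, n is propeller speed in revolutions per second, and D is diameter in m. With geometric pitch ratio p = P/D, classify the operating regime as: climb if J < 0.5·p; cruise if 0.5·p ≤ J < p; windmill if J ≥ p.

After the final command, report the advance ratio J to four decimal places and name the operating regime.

set_propeller: D = 0.805 m, P = 0.879 m (p = P/D = 1.091925); state ← (V=0, rpm=0)
throttle_to(5362): rpm ← 5362
adjust_throttle(-1588): rpm ← 5362 -1588 = 3774
throttle_to(9201): rpm ← 9201
set_airspeed(43.16): V ← 43.16 m/s
adjust_throttle(+813): rpm ← 9201 +813 = 10014
throttle_to(5480): rpm ← 5480
adjust_airspeed(-9.48): V ← 43.16 -9.48 = 33.68 m/s
final state: V = 33.68 m/s, rpm = 5480 → n = rpm/60 = 91.333333 rev/s
J = V / (n·D) = 33.68 / (91.333333 × 0.805) = 0.458086
regime bands: climb J<0.5460 | cruise [0.5460, 1.0919) | windmill J≥1.0919
J = 0.4581 → climb

J = 0.4581, regime = climb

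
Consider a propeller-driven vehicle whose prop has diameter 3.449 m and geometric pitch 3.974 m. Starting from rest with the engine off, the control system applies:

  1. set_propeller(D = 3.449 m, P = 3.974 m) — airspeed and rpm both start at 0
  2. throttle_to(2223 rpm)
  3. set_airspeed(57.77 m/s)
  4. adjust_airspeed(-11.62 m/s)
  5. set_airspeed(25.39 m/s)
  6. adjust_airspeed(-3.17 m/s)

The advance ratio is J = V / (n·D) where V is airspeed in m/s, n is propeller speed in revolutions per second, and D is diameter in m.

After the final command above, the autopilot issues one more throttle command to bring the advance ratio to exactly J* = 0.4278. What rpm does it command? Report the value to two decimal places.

rpm = 903.57

set_propeller: D = 3.449 m, P = 3.974 m (p = P/D = 1.152218); state ← (V=0, rpm=0)
throttle_to(2223): rpm ← 2223
set_airspeed(57.77): V ← 57.77 m/s
adjust_airspeed(-11.62): V ← 57.77 -11.62 = 46.15 m/s
set_airspeed(25.39): V ← 25.39 m/s
adjust_airspeed(-3.17): V ← 25.39 -3.17 = 22.22 m/s
final state: V = 22.22 m/s, rpm = 2223 → n = rpm/60 = 37.050000 rev/s
target J* = 0.4278; solve J* = V/(n·D) for n: n = V/(J*·D) = 22.22/(0.4278 × 3.449) = 15.059484 rev/s
rpm = 60·n = 903.569016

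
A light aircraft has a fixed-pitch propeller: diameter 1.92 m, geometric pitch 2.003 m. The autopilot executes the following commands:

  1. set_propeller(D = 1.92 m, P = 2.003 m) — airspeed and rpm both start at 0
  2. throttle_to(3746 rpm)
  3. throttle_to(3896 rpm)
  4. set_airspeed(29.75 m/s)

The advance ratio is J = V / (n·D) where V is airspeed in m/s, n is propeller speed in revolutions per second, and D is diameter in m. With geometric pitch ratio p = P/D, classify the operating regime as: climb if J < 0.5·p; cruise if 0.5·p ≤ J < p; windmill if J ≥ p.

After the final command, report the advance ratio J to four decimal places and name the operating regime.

set_propeller: D = 1.92 m, P = 2.003 m (p = P/D = 1.043229); state ← (V=0, rpm=0)
throttle_to(3746): rpm ← 3746
throttle_to(3896): rpm ← 3896
set_airspeed(29.75): V ← 29.75 m/s
final state: V = 29.75 m/s, rpm = 3896 → n = rpm/60 = 64.933333 rev/s
J = V / (n·D) = 29.75 / (64.933333 × 1.92) = 0.238626
regime bands: climb J<0.5216 | cruise [0.5216, 1.0432) | windmill J≥1.0432
J = 0.2386 → climb

J = 0.2386, regime = climb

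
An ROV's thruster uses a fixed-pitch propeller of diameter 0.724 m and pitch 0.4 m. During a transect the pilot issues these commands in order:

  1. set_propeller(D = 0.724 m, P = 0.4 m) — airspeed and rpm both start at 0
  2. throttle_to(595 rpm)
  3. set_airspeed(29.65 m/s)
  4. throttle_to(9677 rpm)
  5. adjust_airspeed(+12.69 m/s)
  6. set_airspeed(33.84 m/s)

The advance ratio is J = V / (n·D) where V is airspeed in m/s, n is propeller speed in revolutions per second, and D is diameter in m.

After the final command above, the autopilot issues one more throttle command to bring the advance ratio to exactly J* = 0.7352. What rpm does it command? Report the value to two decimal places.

set_propeller: D = 0.724 m, P = 0.4 m (p = P/D = 0.552486); state ← (V=0, rpm=0)
throttle_to(595): rpm ← 595
set_airspeed(29.65): V ← 29.65 m/s
throttle_to(9677): rpm ← 9677
adjust_airspeed(+12.69): V ← 29.65 +12.69 = 42.34 m/s
set_airspeed(33.84): V ← 33.84 m/s
final state: V = 33.84 m/s, rpm = 9677 → n = rpm/60 = 161.283333 rev/s
target J* = 0.7352; solve J* = V/(n·D) for n: n = V/(J*·D) = 33.84/(0.7352 × 0.724) = 63.574988 rev/s
rpm = 60·n = 3814.499306

rpm = 3814.50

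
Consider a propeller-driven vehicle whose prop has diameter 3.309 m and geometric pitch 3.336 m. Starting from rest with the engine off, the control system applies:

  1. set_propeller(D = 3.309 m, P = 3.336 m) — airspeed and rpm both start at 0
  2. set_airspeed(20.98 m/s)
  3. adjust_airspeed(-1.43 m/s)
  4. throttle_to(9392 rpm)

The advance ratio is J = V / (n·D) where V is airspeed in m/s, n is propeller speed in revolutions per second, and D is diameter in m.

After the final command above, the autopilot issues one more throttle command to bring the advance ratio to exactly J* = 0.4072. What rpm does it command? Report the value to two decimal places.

set_propeller: D = 3.309 m, P = 3.336 m (p = P/D = 1.008160); state ← (V=0, rpm=0)
set_airspeed(20.98): V ← 20.98 m/s
adjust_airspeed(-1.43): V ← 20.98 -1.43 = 19.55 m/s
throttle_to(9392): rpm ← 9392
final state: V = 19.55 m/s, rpm = 9392 → n = rpm/60 = 156.533333 rev/s
target J* = 0.4072; solve J* = V/(n·D) for n: n = V/(J*·D) = 19.55/(0.4072 × 3.309) = 14.509159 rev/s
rpm = 60·n = 870.549510

rpm = 870.55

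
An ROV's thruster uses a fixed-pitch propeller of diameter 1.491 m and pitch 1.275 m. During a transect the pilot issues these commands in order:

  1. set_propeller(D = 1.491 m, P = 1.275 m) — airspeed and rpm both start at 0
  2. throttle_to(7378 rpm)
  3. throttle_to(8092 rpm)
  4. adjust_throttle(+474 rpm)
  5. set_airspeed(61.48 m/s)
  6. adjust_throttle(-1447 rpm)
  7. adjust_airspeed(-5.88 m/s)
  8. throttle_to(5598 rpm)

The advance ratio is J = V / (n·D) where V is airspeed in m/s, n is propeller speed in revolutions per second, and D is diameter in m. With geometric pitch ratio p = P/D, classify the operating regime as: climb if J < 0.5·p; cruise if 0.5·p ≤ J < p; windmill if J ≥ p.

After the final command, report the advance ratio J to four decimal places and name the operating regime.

set_propeller: D = 1.491 m, P = 1.275 m (p = P/D = 0.855131); state ← (V=0, rpm=0)
throttle_to(7378): rpm ← 7378
throttle_to(8092): rpm ← 8092
adjust_throttle(+474): rpm ← 8092 +474 = 8566
set_airspeed(61.48): V ← 61.48 m/s
adjust_throttle(-1447): rpm ← 8566 -1447 = 7119
adjust_airspeed(-5.88): V ← 61.48 -5.88 = 55.6 m/s
throttle_to(5598): rpm ← 5598
final state: V = 55.6 m/s, rpm = 5598 → n = rpm/60 = 93.300000 rev/s
J = V / (n·D) = 55.6 / (93.300000 × 1.491) = 0.399683
regime bands: climb J<0.4276 | cruise [0.4276, 0.8551) | windmill J≥0.8551
J = 0.3997 → climb

J = 0.3997, regime = climb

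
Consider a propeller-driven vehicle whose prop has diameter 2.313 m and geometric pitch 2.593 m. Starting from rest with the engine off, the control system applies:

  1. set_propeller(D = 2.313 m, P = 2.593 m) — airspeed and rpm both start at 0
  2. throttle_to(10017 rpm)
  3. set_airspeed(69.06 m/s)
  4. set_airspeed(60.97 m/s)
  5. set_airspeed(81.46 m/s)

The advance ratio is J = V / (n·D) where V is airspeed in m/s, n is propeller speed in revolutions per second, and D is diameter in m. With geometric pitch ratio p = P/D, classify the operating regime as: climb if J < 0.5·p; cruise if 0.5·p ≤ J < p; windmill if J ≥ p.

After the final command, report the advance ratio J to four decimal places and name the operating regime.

set_propeller: D = 2.313 m, P = 2.593 m (p = P/D = 1.121055); state ← (V=0, rpm=0)
throttle_to(10017): rpm ← 10017
set_airspeed(69.06): V ← 69.06 m/s
set_airspeed(60.97): V ← 60.97 m/s
set_airspeed(81.46): V ← 81.46 m/s
final state: V = 81.46 m/s, rpm = 10017 → n = rpm/60 = 166.950000 rev/s
J = V / (n·D) = 81.46 / (166.950000 × 2.313) = 0.210951
regime bands: climb J<0.5605 | cruise [0.5605, 1.1211) | windmill J≥1.1211
J = 0.2110 → climb

J = 0.2110, regime = climb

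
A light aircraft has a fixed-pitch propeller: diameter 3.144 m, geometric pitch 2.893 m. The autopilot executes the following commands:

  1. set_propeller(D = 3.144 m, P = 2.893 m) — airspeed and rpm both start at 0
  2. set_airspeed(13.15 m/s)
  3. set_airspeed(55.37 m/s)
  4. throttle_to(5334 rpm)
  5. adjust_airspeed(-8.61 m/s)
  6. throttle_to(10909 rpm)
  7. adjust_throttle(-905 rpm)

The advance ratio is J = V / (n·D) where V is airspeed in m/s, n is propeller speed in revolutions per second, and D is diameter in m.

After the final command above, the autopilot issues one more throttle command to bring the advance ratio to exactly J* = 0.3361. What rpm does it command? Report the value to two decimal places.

set_propeller: D = 3.144 m, P = 2.893 m (p = P/D = 0.920165); state ← (V=0, rpm=0)
set_airspeed(13.15): V ← 13.15 m/s
set_airspeed(55.37): V ← 55.37 m/s
throttle_to(5334): rpm ← 5334
adjust_airspeed(-8.61): V ← 55.37 -8.61 = 46.76 m/s
throttle_to(10909): rpm ← 10909
adjust_throttle(-905): rpm ← 10909 -905 = 10004
final state: V = 46.76 m/s, rpm = 10004 → n = rpm/60 = 166.733333 rev/s
target J* = 0.3361; solve J* = V/(n·D) for n: n = V/(J*·D) = 46.76/(0.3361 × 3.144) = 44.251037 rev/s
rpm = 60·n = 2655.062220

rpm = 2655.06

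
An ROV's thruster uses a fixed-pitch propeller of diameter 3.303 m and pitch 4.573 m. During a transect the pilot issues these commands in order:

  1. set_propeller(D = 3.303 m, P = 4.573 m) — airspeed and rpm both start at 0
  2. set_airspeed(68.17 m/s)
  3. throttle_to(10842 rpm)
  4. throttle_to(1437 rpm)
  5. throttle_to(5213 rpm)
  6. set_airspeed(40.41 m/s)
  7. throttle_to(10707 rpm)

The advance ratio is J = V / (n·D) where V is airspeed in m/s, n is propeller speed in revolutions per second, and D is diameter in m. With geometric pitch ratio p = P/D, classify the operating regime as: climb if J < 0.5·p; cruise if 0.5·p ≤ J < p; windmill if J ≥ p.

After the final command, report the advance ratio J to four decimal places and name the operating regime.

J = 0.0686, regime = climb

set_propeller: D = 3.303 m, P = 4.573 m (p = P/D = 1.384499); state ← (V=0, rpm=0)
set_airspeed(68.17): V ← 68.17 m/s
throttle_to(10842): rpm ← 10842
throttle_to(1437): rpm ← 1437
throttle_to(5213): rpm ← 5213
set_airspeed(40.41): V ← 40.41 m/s
throttle_to(10707): rpm ← 10707
final state: V = 40.41 m/s, rpm = 10707 → n = rpm/60 = 178.450000 rev/s
J = V / (n·D) = 40.41 / (178.450000 × 3.303) = 0.068559
regime bands: climb J<0.6922 | cruise [0.6922, 1.3845) | windmill J≥1.3845
J = 0.0686 → climb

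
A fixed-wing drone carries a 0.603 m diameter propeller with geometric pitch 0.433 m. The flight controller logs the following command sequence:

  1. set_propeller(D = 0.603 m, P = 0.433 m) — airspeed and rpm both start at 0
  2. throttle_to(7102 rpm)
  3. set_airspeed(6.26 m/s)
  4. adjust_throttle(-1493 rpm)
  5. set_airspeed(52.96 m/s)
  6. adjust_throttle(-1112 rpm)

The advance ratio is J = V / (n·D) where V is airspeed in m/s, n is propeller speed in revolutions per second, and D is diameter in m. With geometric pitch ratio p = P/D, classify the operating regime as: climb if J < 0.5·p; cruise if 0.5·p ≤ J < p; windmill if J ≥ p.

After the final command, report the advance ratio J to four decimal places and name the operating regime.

J = 1.1718, regime = windmill

set_propeller: D = 0.603 m, P = 0.433 m (p = P/D = 0.718076); state ← (V=0, rpm=0)
throttle_to(7102): rpm ← 7102
set_airspeed(6.26): V ← 6.26 m/s
adjust_throttle(-1493): rpm ← 7102 -1493 = 5609
set_airspeed(52.96): V ← 52.96 m/s
adjust_throttle(-1112): rpm ← 5609 -1112 = 4497
final state: V = 52.96 m/s, rpm = 4497 → n = rpm/60 = 74.950000 rev/s
J = V / (n·D) = 52.96 / (74.950000 × 0.603) = 1.171815
regime bands: climb J<0.3590 | cruise [0.3590, 0.7181) | windmill J≥0.7181
J = 1.1718 → windmill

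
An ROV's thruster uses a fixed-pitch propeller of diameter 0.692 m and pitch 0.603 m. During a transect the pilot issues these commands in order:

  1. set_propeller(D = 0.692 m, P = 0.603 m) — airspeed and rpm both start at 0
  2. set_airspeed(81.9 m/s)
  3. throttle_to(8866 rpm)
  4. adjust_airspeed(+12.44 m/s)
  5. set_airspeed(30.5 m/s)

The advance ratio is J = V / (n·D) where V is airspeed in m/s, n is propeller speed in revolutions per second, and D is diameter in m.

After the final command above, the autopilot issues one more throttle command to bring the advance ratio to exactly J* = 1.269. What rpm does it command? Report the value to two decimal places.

set_propeller: D = 0.692 m, P = 0.603 m (p = P/D = 0.871387); state ← (V=0, rpm=0)
set_airspeed(81.9): V ← 81.9 m/s
throttle_to(8866): rpm ← 8866
adjust_airspeed(+12.44): V ← 81.9 +12.44 = 94.34 m/s
set_airspeed(30.5): V ← 30.5 m/s
final state: V = 30.5 m/s, rpm = 8866 → n = rpm/60 = 147.766667 rev/s
target J* = 1.269; solve J* = V/(n·D) for n: n = V/(J*·D) = 30.5/(1.269 × 0.692) = 34.732186 rev/s
rpm = 60·n = 2083.931182

rpm = 2083.93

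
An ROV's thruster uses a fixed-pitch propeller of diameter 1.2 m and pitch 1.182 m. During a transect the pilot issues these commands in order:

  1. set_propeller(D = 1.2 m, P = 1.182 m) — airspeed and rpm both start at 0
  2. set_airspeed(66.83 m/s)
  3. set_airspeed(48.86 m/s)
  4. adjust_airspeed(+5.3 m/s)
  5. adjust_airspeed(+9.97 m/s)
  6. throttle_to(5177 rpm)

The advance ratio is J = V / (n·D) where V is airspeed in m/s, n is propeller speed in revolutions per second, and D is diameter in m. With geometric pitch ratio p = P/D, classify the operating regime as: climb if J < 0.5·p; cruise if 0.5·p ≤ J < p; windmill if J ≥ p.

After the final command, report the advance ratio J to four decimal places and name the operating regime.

set_propeller: D = 1.2 m, P = 1.182 m (p = P/D = 0.985000); state ← (V=0, rpm=0)
set_airspeed(66.83): V ← 66.83 m/s
set_airspeed(48.86): V ← 48.86 m/s
adjust_airspeed(+5.3): V ← 48.86 +5.3 = 54.16 m/s
adjust_airspeed(+9.97): V ← 54.16 +9.97 = 64.13 m/s
throttle_to(5177): rpm ← 5177
final state: V = 64.13 m/s, rpm = 5177 → n = rpm/60 = 86.283333 rev/s
J = V / (n·D) = 64.13 / (86.283333 × 1.2) = 0.619374
regime bands: climb J<0.4925 | cruise [0.4925, 0.9850) | windmill J≥0.9850
J = 0.6194 → cruise

J = 0.6194, regime = cruise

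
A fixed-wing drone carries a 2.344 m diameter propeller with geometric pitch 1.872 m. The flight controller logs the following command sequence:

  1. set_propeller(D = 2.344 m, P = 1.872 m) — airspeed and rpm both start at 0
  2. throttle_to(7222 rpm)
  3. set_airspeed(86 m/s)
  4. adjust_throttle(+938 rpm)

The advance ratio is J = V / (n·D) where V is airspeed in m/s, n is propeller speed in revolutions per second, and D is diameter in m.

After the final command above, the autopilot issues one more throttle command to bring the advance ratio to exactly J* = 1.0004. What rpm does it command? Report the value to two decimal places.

set_propeller: D = 2.344 m, P = 1.872 m (p = P/D = 0.798635); state ← (V=0, rpm=0)
throttle_to(7222): rpm ← 7222
set_airspeed(86): V ← 86 m/s
adjust_throttle(+938): rpm ← 7222 +938 = 8160
final state: V = 86 m/s, rpm = 8160 → n = rpm/60 = 136.000000 rev/s
target J* = 1.0004; solve J* = V/(n·D) for n: n = V/(J*·D) = 86/(1.0004 × 2.344) = 36.674750 rev/s
rpm = 60·n = 2200.484994

rpm = 2200.48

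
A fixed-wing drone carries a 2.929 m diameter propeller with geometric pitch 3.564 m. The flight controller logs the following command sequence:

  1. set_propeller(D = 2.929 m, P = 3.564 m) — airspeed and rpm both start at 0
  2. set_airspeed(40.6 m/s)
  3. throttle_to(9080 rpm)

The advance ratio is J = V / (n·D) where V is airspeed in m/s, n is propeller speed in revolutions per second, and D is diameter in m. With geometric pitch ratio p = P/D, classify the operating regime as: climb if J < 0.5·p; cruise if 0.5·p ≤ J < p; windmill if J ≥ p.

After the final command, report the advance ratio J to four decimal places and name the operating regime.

J = 0.0916, regime = climb

set_propeller: D = 2.929 m, P = 3.564 m (p = P/D = 1.216798); state ← (V=0, rpm=0)
set_airspeed(40.6): V ← 40.6 m/s
throttle_to(9080): rpm ← 9080
final state: V = 40.6 m/s, rpm = 9080 → n = rpm/60 = 151.333333 rev/s
J = V / (n·D) = 40.6 / (151.333333 × 2.929) = 0.091595
regime bands: climb J<0.6084 | cruise [0.6084, 1.2168) | windmill J≥1.2168
J = 0.0916 → climb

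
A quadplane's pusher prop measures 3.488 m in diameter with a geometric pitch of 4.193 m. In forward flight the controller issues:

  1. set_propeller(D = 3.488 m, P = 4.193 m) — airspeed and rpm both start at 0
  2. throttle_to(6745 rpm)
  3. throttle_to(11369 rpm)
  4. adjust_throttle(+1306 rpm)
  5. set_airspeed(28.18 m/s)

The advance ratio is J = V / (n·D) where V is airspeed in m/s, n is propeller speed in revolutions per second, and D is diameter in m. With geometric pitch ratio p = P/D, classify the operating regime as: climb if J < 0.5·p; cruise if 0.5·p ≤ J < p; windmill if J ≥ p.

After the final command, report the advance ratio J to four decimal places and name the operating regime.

set_propeller: D = 3.488 m, P = 4.193 m (p = P/D = 1.202122); state ← (V=0, rpm=0)
throttle_to(6745): rpm ← 6745
throttle_to(11369): rpm ← 11369
adjust_throttle(+1306): rpm ← 11369 +1306 = 12675
set_airspeed(28.18): V ← 28.18 m/s
final state: V = 28.18 m/s, rpm = 12675 → n = rpm/60 = 211.250000 rev/s
J = V / (n·D) = 28.18 / (211.250000 × 3.488) = 0.038244
regime bands: climb J<0.6011 | cruise [0.6011, 1.2021) | windmill J≥1.2021
J = 0.0382 → climb

J = 0.0382, regime = climb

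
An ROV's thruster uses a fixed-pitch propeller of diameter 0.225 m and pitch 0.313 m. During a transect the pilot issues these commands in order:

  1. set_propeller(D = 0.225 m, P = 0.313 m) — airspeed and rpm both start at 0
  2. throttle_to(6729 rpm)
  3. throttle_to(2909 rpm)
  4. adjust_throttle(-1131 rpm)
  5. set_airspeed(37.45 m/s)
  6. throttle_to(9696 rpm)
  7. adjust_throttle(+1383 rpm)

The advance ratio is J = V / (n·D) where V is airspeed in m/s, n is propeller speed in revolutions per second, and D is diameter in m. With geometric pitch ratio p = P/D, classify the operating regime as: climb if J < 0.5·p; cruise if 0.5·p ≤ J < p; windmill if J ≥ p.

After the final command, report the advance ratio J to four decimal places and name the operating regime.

J = 0.9014, regime = cruise

set_propeller: D = 0.225 m, P = 0.313 m (p = P/D = 1.391111); state ← (V=0, rpm=0)
throttle_to(6729): rpm ← 6729
throttle_to(2909): rpm ← 2909
adjust_throttle(-1131): rpm ← 2909 -1131 = 1778
set_airspeed(37.45): V ← 37.45 m/s
throttle_to(9696): rpm ← 9696
adjust_throttle(+1383): rpm ← 9696 +1383 = 11079
final state: V = 37.45 m/s, rpm = 11079 → n = rpm/60 = 184.650000 rev/s
J = V / (n·D) = 37.45 / (184.650000 × 0.225) = 0.901405
regime bands: climb J<0.6956 | cruise [0.6956, 1.3911) | windmill J≥1.3911
J = 0.9014 → cruise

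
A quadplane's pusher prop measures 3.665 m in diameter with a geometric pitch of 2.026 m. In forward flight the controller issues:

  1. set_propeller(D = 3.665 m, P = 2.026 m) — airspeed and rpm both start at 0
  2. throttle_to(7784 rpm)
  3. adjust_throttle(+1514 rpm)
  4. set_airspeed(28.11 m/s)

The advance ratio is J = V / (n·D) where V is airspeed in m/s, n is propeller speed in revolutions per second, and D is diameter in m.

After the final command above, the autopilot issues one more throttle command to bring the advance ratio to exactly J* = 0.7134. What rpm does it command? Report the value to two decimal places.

set_propeller: D = 3.665 m, P = 2.026 m (p = P/D = 0.552797); state ← (V=0, rpm=0)
throttle_to(7784): rpm ← 7784
adjust_throttle(+1514): rpm ← 7784 +1514 = 9298
set_airspeed(28.11): V ← 28.11 m/s
final state: V = 28.11 m/s, rpm = 9298 → n = rpm/60 = 154.966667 rev/s
target J* = 0.7134; solve J* = V/(n·D) for n: n = V/(J*·D) = 28.11/(0.7134 × 3.665) = 10.751121 rev/s
rpm = 60·n = 645.067278

rpm = 645.07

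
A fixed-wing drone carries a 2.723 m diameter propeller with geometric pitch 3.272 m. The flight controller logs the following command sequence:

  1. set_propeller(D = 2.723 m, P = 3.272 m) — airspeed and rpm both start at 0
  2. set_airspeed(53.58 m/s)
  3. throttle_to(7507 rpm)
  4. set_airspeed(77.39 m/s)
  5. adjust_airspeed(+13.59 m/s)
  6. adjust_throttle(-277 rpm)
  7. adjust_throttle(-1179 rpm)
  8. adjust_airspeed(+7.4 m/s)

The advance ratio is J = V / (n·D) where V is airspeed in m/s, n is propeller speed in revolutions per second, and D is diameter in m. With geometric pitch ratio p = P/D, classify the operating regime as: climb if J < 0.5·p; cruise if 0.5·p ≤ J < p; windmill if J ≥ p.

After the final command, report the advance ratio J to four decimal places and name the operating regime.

J = 0.3582, regime = climb

set_propeller: D = 2.723 m, P = 3.272 m (p = P/D = 1.201616); state ← (V=0, rpm=0)
set_airspeed(53.58): V ← 53.58 m/s
throttle_to(7507): rpm ← 7507
set_airspeed(77.39): V ← 77.39 m/s
adjust_airspeed(+13.59): V ← 77.39 +13.59 = 90.98 m/s
adjust_throttle(-277): rpm ← 7507 -277 = 7230
adjust_throttle(-1179): rpm ← 7230 -1179 = 6051
adjust_airspeed(+7.4): V ← 90.98 +7.4 = 98.38 m/s
final state: V = 98.38 m/s, rpm = 6051 → n = rpm/60 = 100.850000 rev/s
J = V / (n·D) = 98.38 / (100.850000 × 2.723) = 0.358248
regime bands: climb J<0.6008 | cruise [0.6008, 1.2016) | windmill J≥1.2016
J = 0.3582 → climb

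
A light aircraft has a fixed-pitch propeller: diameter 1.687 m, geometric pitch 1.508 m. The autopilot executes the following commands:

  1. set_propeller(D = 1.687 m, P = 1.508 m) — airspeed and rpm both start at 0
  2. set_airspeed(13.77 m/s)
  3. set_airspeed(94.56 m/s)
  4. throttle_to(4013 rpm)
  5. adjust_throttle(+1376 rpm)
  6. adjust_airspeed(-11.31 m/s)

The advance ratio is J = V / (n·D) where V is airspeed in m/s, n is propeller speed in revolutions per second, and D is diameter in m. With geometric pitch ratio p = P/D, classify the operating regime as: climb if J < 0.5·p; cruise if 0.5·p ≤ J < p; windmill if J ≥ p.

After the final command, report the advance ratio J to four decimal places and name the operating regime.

set_propeller: D = 1.687 m, P = 1.508 m (p = P/D = 0.893894); state ← (V=0, rpm=0)
set_airspeed(13.77): V ← 13.77 m/s
set_airspeed(94.56): V ← 94.56 m/s
throttle_to(4013): rpm ← 4013
adjust_throttle(+1376): rpm ← 4013 +1376 = 5389
adjust_airspeed(-11.31): V ← 94.56 -11.31 = 83.25 m/s
final state: V = 83.25 m/s, rpm = 5389 → n = rpm/60 = 89.816667 rev/s
J = V / (n·D) = 83.25 / (89.816667 × 1.687) = 0.549430
regime bands: climb J<0.4469 | cruise [0.4469, 0.8939) | windmill J≥0.8939
J = 0.5494 → cruise

J = 0.5494, regime = cruise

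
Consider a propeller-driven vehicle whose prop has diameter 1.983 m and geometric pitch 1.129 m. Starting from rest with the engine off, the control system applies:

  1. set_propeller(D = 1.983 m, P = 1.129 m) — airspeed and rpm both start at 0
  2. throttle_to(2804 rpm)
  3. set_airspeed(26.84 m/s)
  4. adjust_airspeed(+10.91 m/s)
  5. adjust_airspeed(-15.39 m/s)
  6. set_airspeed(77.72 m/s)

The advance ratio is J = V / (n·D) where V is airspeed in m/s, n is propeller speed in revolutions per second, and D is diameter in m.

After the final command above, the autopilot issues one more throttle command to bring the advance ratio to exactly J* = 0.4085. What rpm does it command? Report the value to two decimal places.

rpm = 5756.64

set_propeller: D = 1.983 m, P = 1.129 m (p = P/D = 0.569339); state ← (V=0, rpm=0)
throttle_to(2804): rpm ← 2804
set_airspeed(26.84): V ← 26.84 m/s
adjust_airspeed(+10.91): V ← 26.84 +10.91 = 37.75 m/s
adjust_airspeed(-15.39): V ← 37.75 -15.39 = 22.36 m/s
set_airspeed(77.72): V ← 77.72 m/s
final state: V = 77.72 m/s, rpm = 2804 → n = rpm/60 = 46.733333 rev/s
target J* = 0.4085; solve J* = V/(n·D) for n: n = V/(J*·D) = 77.72/(0.4085 × 1.983) = 95.944043 rev/s
rpm = 60·n = 5756.642600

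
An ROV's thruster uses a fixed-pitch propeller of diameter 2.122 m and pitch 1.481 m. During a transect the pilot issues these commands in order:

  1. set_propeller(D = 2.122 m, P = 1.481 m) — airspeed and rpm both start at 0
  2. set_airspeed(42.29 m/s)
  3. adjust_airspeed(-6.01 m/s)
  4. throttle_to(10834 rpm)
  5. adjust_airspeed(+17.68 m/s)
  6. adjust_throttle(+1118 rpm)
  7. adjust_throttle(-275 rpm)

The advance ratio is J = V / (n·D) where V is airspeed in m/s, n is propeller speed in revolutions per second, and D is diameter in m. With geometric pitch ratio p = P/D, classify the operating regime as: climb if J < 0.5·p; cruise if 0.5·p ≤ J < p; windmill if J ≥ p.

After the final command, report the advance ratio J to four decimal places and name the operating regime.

set_propeller: D = 2.122 m, P = 1.481 m (p = P/D = 0.697926); state ← (V=0, rpm=0)
set_airspeed(42.29): V ← 42.29 m/s
adjust_airspeed(-6.01): V ← 42.29 -6.01 = 36.28 m/s
throttle_to(10834): rpm ← 10834
adjust_airspeed(+17.68): V ← 36.28 +17.68 = 53.96 m/s
adjust_throttle(+1118): rpm ← 10834 +1118 = 11952
adjust_throttle(-275): rpm ← 11952 -275 = 11677
final state: V = 53.96 m/s, rpm = 11677 → n = rpm/60 = 194.616667 rev/s
J = V / (n·D) = 53.96 / (194.616667 × 2.122) = 0.130661
regime bands: climb J<0.3490 | cruise [0.3490, 0.6979) | windmill J≥0.6979
J = 0.1307 → climb

J = 0.1307, regime = climb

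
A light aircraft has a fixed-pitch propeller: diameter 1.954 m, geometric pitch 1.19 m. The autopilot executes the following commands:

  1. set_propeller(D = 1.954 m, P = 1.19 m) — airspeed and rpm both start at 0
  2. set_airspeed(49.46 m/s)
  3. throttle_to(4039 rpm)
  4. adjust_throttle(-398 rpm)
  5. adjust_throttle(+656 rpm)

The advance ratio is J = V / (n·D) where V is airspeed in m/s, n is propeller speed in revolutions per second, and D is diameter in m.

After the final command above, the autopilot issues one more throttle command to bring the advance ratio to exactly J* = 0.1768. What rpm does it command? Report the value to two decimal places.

rpm = 8590.11

set_propeller: D = 1.954 m, P = 1.19 m (p = P/D = 0.609007); state ← (V=0, rpm=0)
set_airspeed(49.46): V ← 49.46 m/s
throttle_to(4039): rpm ← 4039
adjust_throttle(-398): rpm ← 4039 -398 = 3641
adjust_throttle(+656): rpm ← 3641 +656 = 4297
final state: V = 49.46 m/s, rpm = 4297 → n = rpm/60 = 71.616667 rev/s
target J* = 0.1768; solve J* = V/(n·D) for n: n = V/(J*·D) = 49.46/(0.1768 × 1.954) = 143.168440 rev/s
rpm = 60·n = 8590.106383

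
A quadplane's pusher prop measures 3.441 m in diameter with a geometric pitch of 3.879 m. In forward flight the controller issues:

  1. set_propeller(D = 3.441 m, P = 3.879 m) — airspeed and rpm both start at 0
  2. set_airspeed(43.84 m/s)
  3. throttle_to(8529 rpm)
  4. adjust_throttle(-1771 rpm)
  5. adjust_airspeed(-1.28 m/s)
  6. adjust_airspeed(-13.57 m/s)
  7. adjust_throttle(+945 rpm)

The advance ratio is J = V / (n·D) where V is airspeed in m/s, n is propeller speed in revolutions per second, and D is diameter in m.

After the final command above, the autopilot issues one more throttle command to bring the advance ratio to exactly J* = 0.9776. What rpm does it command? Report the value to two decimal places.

set_propeller: D = 3.441 m, P = 3.879 m (p = P/D = 1.127289); state ← (V=0, rpm=0)
set_airspeed(43.84): V ← 43.84 m/s
throttle_to(8529): rpm ← 8529
adjust_throttle(-1771): rpm ← 8529 -1771 = 6758
adjust_airspeed(-1.28): V ← 43.84 -1.28 = 42.56 m/s
adjust_airspeed(-13.57): V ← 42.56 -13.57 = 28.99 m/s
adjust_throttle(+945): rpm ← 6758 +945 = 7703
final state: V = 28.99 m/s, rpm = 7703 → n = rpm/60 = 128.383333 rev/s
target J* = 0.9776; solve J* = V/(n·D) for n: n = V/(J*·D) = 28.99/(0.9776 × 3.441) = 8.617918 rev/s
rpm = 60·n = 517.075071

rpm = 517.08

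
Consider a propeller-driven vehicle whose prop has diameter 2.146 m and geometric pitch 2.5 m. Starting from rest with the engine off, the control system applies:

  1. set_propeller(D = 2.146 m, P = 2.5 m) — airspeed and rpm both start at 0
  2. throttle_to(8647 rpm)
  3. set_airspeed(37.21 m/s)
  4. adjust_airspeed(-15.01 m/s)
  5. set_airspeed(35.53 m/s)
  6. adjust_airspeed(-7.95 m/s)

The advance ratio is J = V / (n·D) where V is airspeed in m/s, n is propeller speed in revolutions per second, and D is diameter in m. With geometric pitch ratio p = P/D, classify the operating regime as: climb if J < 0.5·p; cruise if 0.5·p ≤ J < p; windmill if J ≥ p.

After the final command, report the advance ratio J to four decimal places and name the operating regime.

J = 0.0892, regime = climb

set_propeller: D = 2.146 m, P = 2.5 m (p = P/D = 1.164958); state ← (V=0, rpm=0)
throttle_to(8647): rpm ← 8647
set_airspeed(37.21): V ← 37.21 m/s
adjust_airspeed(-15.01): V ← 37.21 -15.01 = 22.2 m/s
set_airspeed(35.53): V ← 35.53 m/s
adjust_airspeed(-7.95): V ← 35.53 -7.95 = 27.58 m/s
final state: V = 27.58 m/s, rpm = 8647 → n = rpm/60 = 144.116667 rev/s
J = V / (n·D) = 27.58 / (144.116667 × 2.146) = 0.089176
regime bands: climb J<0.5825 | cruise [0.5825, 1.1650) | windmill J≥1.1650
J = 0.0892 → climb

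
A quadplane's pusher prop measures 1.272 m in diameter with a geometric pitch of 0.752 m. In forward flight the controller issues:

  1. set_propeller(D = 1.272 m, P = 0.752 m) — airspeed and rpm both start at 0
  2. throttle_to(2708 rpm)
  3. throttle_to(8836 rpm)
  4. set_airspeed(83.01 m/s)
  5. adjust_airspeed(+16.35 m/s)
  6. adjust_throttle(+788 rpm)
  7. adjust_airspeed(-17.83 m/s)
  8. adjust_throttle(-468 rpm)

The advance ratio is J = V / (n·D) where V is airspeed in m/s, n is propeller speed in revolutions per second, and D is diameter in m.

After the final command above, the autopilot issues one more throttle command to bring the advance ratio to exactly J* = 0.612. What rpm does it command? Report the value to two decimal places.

set_propeller: D = 1.272 m, P = 0.752 m (p = P/D = 0.591195); state ← (V=0, rpm=0)
throttle_to(2708): rpm ← 2708
throttle_to(8836): rpm ← 8836
set_airspeed(83.01): V ← 83.01 m/s
adjust_airspeed(+16.35): V ← 83.01 +16.35 = 99.36 m/s
adjust_throttle(+788): rpm ← 8836 +788 = 9624
adjust_airspeed(-17.83): V ← 99.36 -17.83 = 81.53 m/s
adjust_throttle(-468): rpm ← 9624 -468 = 9156
final state: V = 81.53 m/s, rpm = 9156 → n = rpm/60 = 152.600000 rev/s
target J* = 0.612; solve J* = V/(n·D) for n: n = V/(J*·D) = 81.53/(0.612 × 1.272) = 104.731882 rev/s
rpm = 60·n = 6283.912936

rpm = 6283.91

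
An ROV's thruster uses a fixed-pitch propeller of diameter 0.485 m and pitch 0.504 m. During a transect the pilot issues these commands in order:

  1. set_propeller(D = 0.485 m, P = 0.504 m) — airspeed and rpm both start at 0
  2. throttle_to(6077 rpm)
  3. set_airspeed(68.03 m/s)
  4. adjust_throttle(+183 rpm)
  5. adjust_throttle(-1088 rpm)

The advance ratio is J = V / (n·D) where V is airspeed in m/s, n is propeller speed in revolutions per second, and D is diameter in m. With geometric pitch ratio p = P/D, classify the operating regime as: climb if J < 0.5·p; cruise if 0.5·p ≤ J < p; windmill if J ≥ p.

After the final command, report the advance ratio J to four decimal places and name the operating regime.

J = 1.6272, regime = windmill

set_propeller: D = 0.485 m, P = 0.504 m (p = P/D = 1.039175); state ← (V=0, rpm=0)
throttle_to(6077): rpm ← 6077
set_airspeed(68.03): V ← 68.03 m/s
adjust_throttle(+183): rpm ← 6077 +183 = 6260
adjust_throttle(-1088): rpm ← 6260 -1088 = 5172
final state: V = 68.03 m/s, rpm = 5172 → n = rpm/60 = 86.200000 rev/s
J = V / (n·D) = 68.03 / (86.200000 × 0.485) = 1.627239
regime bands: climb J<0.5196 | cruise [0.5196, 1.0392) | windmill J≥1.0392
J = 1.6272 → windmill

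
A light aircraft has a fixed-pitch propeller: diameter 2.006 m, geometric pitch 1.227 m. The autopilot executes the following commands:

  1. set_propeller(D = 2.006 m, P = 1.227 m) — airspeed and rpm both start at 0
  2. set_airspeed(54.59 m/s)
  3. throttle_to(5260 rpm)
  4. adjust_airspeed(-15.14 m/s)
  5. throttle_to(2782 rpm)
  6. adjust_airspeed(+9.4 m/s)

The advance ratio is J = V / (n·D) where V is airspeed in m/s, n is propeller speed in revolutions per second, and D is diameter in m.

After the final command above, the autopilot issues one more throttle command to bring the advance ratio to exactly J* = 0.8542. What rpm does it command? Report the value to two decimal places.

rpm = 1710.51

set_propeller: D = 2.006 m, P = 1.227 m (p = P/D = 0.611665); state ← (V=0, rpm=0)
set_airspeed(54.59): V ← 54.59 m/s
throttle_to(5260): rpm ← 5260
adjust_airspeed(-15.14): V ← 54.59 -15.14 = 39.45 m/s
throttle_to(2782): rpm ← 2782
adjust_airspeed(+9.4): V ← 39.45 +9.4 = 48.85 m/s
final state: V = 48.85 m/s, rpm = 2782 → n = rpm/60 = 46.366667 rev/s
target J* = 0.8542; solve J* = V/(n·D) for n: n = V/(J*·D) = 48.85/(0.8542 × 2.006) = 28.508481 rev/s
rpm = 60·n = 1710.508839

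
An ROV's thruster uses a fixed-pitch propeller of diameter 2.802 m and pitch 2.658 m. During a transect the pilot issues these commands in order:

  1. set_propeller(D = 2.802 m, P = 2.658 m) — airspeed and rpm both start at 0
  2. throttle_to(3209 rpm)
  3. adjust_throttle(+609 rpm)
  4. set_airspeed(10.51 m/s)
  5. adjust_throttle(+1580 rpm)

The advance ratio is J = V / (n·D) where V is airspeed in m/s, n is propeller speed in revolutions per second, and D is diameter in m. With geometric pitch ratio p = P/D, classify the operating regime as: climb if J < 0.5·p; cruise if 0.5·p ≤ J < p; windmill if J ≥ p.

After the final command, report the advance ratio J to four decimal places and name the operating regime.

J = 0.0417, regime = climb

set_propeller: D = 2.802 m, P = 2.658 m (p = P/D = 0.948608); state ← (V=0, rpm=0)
throttle_to(3209): rpm ← 3209
adjust_throttle(+609): rpm ← 3209 +609 = 3818
set_airspeed(10.51): V ← 10.51 m/s
adjust_throttle(+1580): rpm ← 3818 +1580 = 5398
final state: V = 10.51 m/s, rpm = 5398 → n = rpm/60 = 89.966667 rev/s
J = V / (n·D) = 10.51 / (89.966667 × 2.802) = 0.041692
regime bands: climb J<0.4743 | cruise [0.4743, 0.9486) | windmill J≥0.9486
J = 0.0417 → climb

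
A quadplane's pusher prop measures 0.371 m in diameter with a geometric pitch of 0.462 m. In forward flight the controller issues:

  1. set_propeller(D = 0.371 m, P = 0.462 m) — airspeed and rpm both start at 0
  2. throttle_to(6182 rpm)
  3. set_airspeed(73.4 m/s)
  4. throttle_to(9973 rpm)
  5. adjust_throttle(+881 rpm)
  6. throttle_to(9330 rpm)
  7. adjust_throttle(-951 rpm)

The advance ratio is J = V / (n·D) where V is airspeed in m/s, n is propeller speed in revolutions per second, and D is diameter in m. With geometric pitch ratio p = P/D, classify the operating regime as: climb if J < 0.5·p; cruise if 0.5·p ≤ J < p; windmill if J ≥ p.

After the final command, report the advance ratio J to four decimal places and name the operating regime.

J = 1.4167, regime = windmill

set_propeller: D = 0.371 m, P = 0.462 m (p = P/D = 1.245283); state ← (V=0, rpm=0)
throttle_to(6182): rpm ← 6182
set_airspeed(73.4): V ← 73.4 m/s
throttle_to(9973): rpm ← 9973
adjust_throttle(+881): rpm ← 9973 +881 = 10854
throttle_to(9330): rpm ← 9330
adjust_throttle(-951): rpm ← 9330 -951 = 8379
final state: V = 73.4 m/s, rpm = 8379 → n = rpm/60 = 139.650000 rev/s
J = V / (n·D) = 73.4 / (139.650000 × 0.371) = 1.416711
regime bands: climb J<0.6226 | cruise [0.6226, 1.2453) | windmill J≥1.2453
J = 1.4167 → windmill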